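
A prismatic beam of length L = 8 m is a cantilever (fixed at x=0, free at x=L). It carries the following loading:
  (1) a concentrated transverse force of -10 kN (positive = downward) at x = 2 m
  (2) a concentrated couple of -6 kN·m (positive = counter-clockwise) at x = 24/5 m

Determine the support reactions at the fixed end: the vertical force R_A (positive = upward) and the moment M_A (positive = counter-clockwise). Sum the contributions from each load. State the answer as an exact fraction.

R_A = -10 kN, M_A = -14 kN·m

Load 1 — point force P=-10 kN at a=2 m (b=L-a=6):
  R_A = P = (-10) = -10 kN
  M_A = Pa = (-10)·2 = -20 kN·m
Load 2 — applied couple M₀=-6 kN·m at a=24/5 m (b=L-a=16/5):
  R_A = 0 kN
  M_A = -M₀ = -(-6) = 6 kN·m
Superposition: R_A = -10 kN, M_A = -14 kN·m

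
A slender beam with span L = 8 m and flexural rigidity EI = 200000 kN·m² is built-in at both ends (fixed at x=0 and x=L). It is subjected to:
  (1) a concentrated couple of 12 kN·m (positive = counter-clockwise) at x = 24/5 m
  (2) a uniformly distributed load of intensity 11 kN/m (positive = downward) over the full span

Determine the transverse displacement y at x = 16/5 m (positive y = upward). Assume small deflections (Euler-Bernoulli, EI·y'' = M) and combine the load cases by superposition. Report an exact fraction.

Load 1 — applied couple M₀=12 kN·m at a=24/5 m (b=L-a=16/5):
  y_1 = (R_Ax³/6 - M_Ax²/2)/EI  [x≤a] with R_A=54/25, M_A=96/25 = ((54/25)·(16/5)³/6 - (96/25)·(16/5)²/2)/200000 = -384/9765625 m
Load 2 — uniform load w=11 kN/m over full span:
  y_2 = -wx²(L-x)²/(24EI) = -11·(16/5)²·(8-(16/5))²/(24·200000) = -1056/1953125 m
Superposition: y = Σ y_i = -5664/9765625 m ≈ -0.000580 m

y(16/5) = -5664/9765625 m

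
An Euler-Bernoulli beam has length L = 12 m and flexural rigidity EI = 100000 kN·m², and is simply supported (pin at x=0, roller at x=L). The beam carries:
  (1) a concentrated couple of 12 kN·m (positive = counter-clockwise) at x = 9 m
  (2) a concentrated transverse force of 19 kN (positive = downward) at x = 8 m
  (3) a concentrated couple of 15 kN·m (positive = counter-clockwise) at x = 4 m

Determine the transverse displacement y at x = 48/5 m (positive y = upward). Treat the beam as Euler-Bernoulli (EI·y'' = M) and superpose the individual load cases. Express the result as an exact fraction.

y(48/5) = -2797/750000 m

Load 1 — applied couple M₀=12 kN·m at a=9 m (b=L-a=3):
  y_1 = (M₀x³/(6L)-M₀(x-a)²/2+C₁x)/EI  [x>a] with C₁=M₀(3b²-L²)/(6L)=-39/2 = (12·(48/5)³/(6·12)-12·((48/5)-9)²/2+(-39/2)·(48/5))/100000 = -2619/6250000 m
Load 2 — point force P=19 kN at a=8 m (b=L-a=4):
  y_2 = -Pa(L-x)(2Lx-a²-x²)/(6LEI)  [x>a] = -19·8·(12-(48/5))·(2·12·(48/5)-8²-(48/5)²)/(6·12·100000) = -4408/1171875 m
Load 3 — applied couple M₀=15 kN·m at a=4 m (b=L-a=8):
  y_3 = (M₀x³/(6L)-M₀(x-a)²/2+C₁x)/EI  [x>a] with C₁=M₀(3b²-L²)/(6L)=10 = (15·(48/5)³/(6·12)-15·((48/5)-4)²/2+10·(48/5))/100000 = 141/312500 m
Superposition: y = Σ y_i = -2797/750000 m ≈ -0.003729 m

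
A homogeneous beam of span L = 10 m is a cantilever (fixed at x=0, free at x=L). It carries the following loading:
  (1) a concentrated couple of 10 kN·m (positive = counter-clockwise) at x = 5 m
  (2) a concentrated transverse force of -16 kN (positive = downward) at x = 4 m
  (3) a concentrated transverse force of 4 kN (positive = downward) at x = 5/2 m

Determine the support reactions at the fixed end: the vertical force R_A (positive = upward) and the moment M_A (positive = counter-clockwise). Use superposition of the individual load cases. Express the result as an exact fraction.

Load 1 — applied couple M₀=10 kN·m at a=5 m (b=L-a=5):
  R_A = 0 kN
  M_A = -M₀ = -10 kN·m
Load 2 — point force P=-16 kN at a=4 m (b=L-a=6):
  R_A = P = (-16) = -16 kN
  M_A = Pa = (-16)·4 = -64 kN·m
Load 3 — point force P=4 kN at a=5/2 m (b=L-a=15/2):
  R_A = P = 4 kN
  M_A = Pa = 4·(5/2) = 10 kN·m
Superposition: R_A = -12 kN, M_A = -64 kN·m

R_A = -12 kN, M_A = -64 kN·m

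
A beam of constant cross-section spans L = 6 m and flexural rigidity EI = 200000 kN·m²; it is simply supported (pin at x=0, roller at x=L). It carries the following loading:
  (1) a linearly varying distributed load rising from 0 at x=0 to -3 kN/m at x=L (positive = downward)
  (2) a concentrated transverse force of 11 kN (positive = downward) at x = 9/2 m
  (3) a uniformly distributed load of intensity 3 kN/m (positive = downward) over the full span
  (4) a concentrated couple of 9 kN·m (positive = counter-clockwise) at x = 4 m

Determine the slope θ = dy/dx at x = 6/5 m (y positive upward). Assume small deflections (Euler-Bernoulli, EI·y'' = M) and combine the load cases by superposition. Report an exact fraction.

θ(6/5) = -586191/4000000000 rad

Load 1 — triangular load w₀=-3 kN/m (0→w₀ over full span):
  θ_1 = -w₀(7L⁴-30L²x²+15x⁴)/(360LEI) = -(-3)·(7·6⁴-30·6²·(6/5)²+15·(6/5)⁴)/(360·6·200000) = 819/15625000 rad
Load 2 — point force P=11 kN at a=9/2 m (b=L-a=3/2):
  θ_2 = -Pb(L²-b²-3x²)/(6LEI)  [x≤a] = -11·(3/2)·(6²-(3/2)²-3·(6/5)²)/(6·6·200000) = -10791/160000000 rad
Load 3 — uniform load w=3 kN/m over full span:
  θ_3 = -w(L³-6Lx²+4x³)/(24EI) = -3·(6³-6·6·(6/5)²+4·(6/5)³)/(24·200000) = -2673/25000000 rad
Load 4 — applied couple M₀=9 kN·m at a=4 m (b=L-a=2):
  θ_4 = (M₀x²/(2L)+C₁)/EI  [x≤a] with C₁=M₀(3b²-L²)/(6L)=-6 = (9·(6/5)²/(2·6)+(-6))/200000 = -123/5000000 rad
Superposition: θ = Σ θ_i = -586191/4000000000 rad ≈ -0.000147 rad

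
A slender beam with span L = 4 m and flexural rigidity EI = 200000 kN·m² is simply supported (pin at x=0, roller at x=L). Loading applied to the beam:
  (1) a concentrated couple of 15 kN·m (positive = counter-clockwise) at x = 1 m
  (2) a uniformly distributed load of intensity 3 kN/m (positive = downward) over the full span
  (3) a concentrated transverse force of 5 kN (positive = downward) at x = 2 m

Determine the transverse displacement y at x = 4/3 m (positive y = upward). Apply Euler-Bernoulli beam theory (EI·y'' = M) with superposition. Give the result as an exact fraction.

y(4/3) = -41/1800000 m

Load 1 — applied couple M₀=15 kN·m at a=1 m (b=L-a=3):
  y_1 = (M₀x³/(6L)-M₀(x-a)²/2+C₁x)/EI  [x>a] with C₁=M₀(3b²-L²)/(6L)=55/8 = (15·(4/3)³/(6·4)-15·((4/3)-1)²/2+(55/8)·(4/3))/200000 = 53/1080000 m
Load 2 — uniform load w=3 kN/m over full span:
  y_2 = -wx(L³-2Lx²+x³)/(24EI) = -3·(4/3)·(4³-2·4·(4/3)²+(4/3)³)/(24·200000) = -11/253125 m
Load 3 — point force P=5 kN at a=2 m (b=L-a=2):
  y_3 = -Pbx(L²-b²-x²)/(6LEI)  [x≤a] = -5·2·(4/3)·(4²-2²-(4/3)²)/(6·4·200000) = -23/810000 m
Superposition: y = Σ y_i = -41/1800000 m ≈ -0.000023 m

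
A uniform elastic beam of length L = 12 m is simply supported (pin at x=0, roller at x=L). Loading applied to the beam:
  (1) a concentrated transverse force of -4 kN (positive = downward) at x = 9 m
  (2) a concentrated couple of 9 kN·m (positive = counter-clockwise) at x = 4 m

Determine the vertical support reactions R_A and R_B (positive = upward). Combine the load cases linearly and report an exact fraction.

Load 1 — point force P=-4 kN at a=9 m (b=L-a=3):
  R_A = Pb/L = (-4)·3/12 = -1 kN
  R_B = Pa/L = (-4)·9/12 = -3 kN
Load 2 — applied couple M₀=9 kN·m at a=4 m (b=L-a=8):
  R_A = M₀/L = 9/12 = 3/4 kN
  R_B = -M₀/L = -9/12 = -3/4 kN
Superposition: R_A = -1/4 kN, R_B = -15/4 kN

R_A = -1/4 kN, R_B = -15/4 kN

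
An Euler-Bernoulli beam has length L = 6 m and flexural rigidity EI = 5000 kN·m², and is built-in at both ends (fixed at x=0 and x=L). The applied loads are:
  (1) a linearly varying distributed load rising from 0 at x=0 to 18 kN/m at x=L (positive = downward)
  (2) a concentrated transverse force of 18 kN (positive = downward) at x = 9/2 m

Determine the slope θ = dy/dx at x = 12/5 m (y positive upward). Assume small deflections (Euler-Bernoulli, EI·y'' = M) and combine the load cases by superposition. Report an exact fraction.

θ(12/5) = -33453/12500000 rad

Load 1 — triangular load w₀=18 kN/m (0→w₀ over full span):
  θ_1 = -w₀(2x(L-x)(L-2x)(x+2L)+x²(L-x)²)/(120LEI) = -18·(2·(12/5)·(6-(12/5))·(6-2·(12/5))·((12/5)+2·6)+(12/5)²·(6-(12/5))²)/(120·6·5000) = -729/390625 rad
Load 2 — point force P=18 kN at a=9/2 m (b=L-a=3/2):
  θ_2 = -Pb²x(2aL-(3a+b)x)/(2L³EI)  [x≤a] = -18·(3/2)²·(12/5)·(2·(9/2)·6-(3·(9/2)+(3/2))·(12/5))/(2·6³·5000) = -81/100000 rad
Superposition: θ = Σ θ_i = -33453/12500000 rad ≈ -0.002676 rad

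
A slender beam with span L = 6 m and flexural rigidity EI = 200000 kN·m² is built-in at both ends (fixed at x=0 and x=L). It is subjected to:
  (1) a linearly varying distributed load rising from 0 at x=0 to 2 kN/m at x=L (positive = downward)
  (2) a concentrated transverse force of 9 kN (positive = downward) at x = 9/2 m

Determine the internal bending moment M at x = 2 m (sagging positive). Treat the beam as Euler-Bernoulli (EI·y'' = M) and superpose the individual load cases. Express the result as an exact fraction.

Load 1 — triangular load w₀=2 kN/m (0→w₀ over full span):
  M_1 = 3w₀Lx/20 - w₀L²/30 - w₀x³/(6L) = 3·2·6·2/20 - 2·6²/30 - 2·2³/(6·6) = 34/45 kN·m
Load 2 — point force P=9 kN at a=9/2 m (b=L-a=3/2):
  M_2 = Pb²(3a+b)x/L³ - Pab²/L²  [x≤a] = 9·(3/2)²·(3·(9/2)+(3/2))·2/6³ - 9·(9/2)·(3/2)²/6² = 9/32 kN·m
Superposition: M = Σ M_i = 1493/1440 kN·m ≈ 1.036806 kN·m

M(2) = 1493/1440 kN·m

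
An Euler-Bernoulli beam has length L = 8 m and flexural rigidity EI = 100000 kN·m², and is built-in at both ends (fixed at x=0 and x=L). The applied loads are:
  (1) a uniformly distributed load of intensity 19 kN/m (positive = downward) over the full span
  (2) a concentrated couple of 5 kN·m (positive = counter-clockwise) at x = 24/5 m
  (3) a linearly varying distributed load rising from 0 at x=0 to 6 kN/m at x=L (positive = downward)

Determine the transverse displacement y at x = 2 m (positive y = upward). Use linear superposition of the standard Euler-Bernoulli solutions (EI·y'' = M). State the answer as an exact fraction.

y(2) = -661/500000 m

Load 1 — uniform load w=19 kN/m over full span:
  y_1 = -wx²(L-x)²/(24EI) = -19·2²·(8-2)²/(24·100000) = -57/50000 m
Load 2 — applied couple M₀=5 kN·m at a=24/5 m (b=L-a=16/5):
  y_2 = (R_Ax³/6 - M_Ax²/2)/EI  [x≤a] with R_A=9/10, M_A=8/5 = ((9/10)·2³/6 - (8/5)·2²/2)/100000 = -1/50000 m
Load 3 — triangular load w₀=6 kN/m (0→w₀ over full span):
  y_3 = -w₀x²(L-x)²(x+2L)/(120LEI) = -6·2²·(8-2)²·(2+2·8)/(120·8·100000) = -81/500000 m
Superposition: y = Σ y_i = -661/500000 m ≈ -0.001322 m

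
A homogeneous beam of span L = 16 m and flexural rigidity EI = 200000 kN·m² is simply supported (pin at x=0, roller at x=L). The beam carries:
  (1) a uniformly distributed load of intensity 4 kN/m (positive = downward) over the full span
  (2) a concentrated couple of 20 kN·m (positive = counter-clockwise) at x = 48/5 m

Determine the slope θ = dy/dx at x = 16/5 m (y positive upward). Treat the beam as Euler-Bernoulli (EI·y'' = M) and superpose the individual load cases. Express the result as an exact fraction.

Load 1 — uniform load w=4 kN/m over full span:
  θ_1 = -w(L³-6Lx²+4x³)/(24EI) = -4·(16³-6·16·(16/5)²+4·(16/5)³)/(24·200000) = -1056/390625 rad
Load 2 — applied couple M₀=20 kN·m at a=48/5 m (b=L-a=32/5):
  θ_2 = (M₀x²/(2L)+C₁)/EI  [x≤a] with C₁=M₀(3b²-L²)/(6L)=-416/15 = (20·(16/5)²/(2·16)+(-416/15))/200000 = -1/9375 rad
Superposition: θ = Σ θ_i = -3293/1171875 rad ≈ -0.002810 rad

θ(16/5) = -3293/1171875 rad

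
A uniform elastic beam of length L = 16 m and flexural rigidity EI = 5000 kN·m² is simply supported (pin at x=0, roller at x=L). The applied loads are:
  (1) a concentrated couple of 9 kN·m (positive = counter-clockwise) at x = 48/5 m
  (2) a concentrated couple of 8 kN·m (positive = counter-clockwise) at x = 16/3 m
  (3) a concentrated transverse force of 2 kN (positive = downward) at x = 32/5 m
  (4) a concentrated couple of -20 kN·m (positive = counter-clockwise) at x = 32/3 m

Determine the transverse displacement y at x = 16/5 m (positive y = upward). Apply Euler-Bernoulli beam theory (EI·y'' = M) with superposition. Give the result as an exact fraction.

y(16/5) = -128/234375 m

Load 1 — applied couple M₀=9 kN·m at a=48/5 m (b=L-a=32/5):
  y_1 = (M₀x³/(6L)+C₁x)/EI  [x≤a] with C₁=M₀(3b²-L²)/(6L)=-312/25 = (9·(16/5)³/(6·16)+(-312/25)·(16/5))/5000 = -576/78125 m
Load 2 — applied couple M₀=8 kN·m at a=16/3 m (b=L-a=32/3):
  y_2 = (M₀x³/(6L)+C₁x)/EI  [x≤a] with C₁=M₀(3b²-L²)/(6L)=64/9 = (8·(16/5)³/(6·16)+(64/9)·(16/5))/5000 = 3584/703125 m
Load 3 — point force P=2 kN at a=32/5 m (b=L-a=48/5):
  y_3 = -Pbx(L²-b²-x²)/(6LEI)  [x≤a] = -2·(48/5)·(16/5)·(16²-(48/5)²-(16/5)²)/(6·16·5000) = -1536/78125 m
Load 4 — applied couple M₀=-20 kN·m at a=32/3 m (b=L-a=16/3):
  y_4 = (M₀x³/(6L)+C₁x)/EI  [x≤a] with C₁=M₀(3b²-L²)/(6L)=320/9 = ((-20)·(16/5)³/(6·16)+(320/9)·(16/5))/5000 = 3008/140625 m
Superposition: y = Σ y_i = -128/234375 m ≈ -0.000546 m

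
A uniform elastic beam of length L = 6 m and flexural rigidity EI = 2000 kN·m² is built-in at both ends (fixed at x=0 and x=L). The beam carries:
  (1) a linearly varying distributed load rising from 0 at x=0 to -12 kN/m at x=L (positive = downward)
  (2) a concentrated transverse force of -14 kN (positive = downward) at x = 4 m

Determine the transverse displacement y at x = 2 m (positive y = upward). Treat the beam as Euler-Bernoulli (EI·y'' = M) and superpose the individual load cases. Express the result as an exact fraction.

y(2) = 1141/101250 m

Load 1 — triangular load w₀=-12 kN/m (0→w₀ over full span):
  y_1 = -w₀x²(L-x)²(x+2L)/(120LEI) = -(-12)·2²·(6-2)²·(2+2·6)/(120·6·2000) = 14/1875 m
Load 2 — point force P=-14 kN at a=4 m (b=L-a=2):
  y_2 = -Pb²x²(3aL-(3a+b)x)/(6L³EI)  [x≤a] = -(-14)·2²·2²·(3·4·6-(3·4+2)·2)/(6·6³·2000) = 77/20250 m
Superposition: y = Σ y_i = 1141/101250 m ≈ 0.011269 m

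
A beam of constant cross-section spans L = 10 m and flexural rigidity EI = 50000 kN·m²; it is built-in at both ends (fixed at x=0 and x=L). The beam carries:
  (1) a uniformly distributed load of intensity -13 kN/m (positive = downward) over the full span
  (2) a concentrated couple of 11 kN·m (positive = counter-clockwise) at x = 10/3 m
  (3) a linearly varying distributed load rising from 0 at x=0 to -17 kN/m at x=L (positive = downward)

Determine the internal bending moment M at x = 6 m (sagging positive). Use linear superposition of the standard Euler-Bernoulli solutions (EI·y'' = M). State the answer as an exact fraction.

Load 1 — uniform load w=-13 kN/m over full span:
  M_1 = wLx/2 - wL²/12 - wx²/2 = (-13)·10·6/2 - (-13)·10²/12 - (-13)·6²/2 = -143/3 kN·m
Load 2 — applied couple M₀=11 kN·m at a=10/3 m (b=L-a=20/3):
  M_2 = R_Ax - M_A - M₀  [x>a] with R_A=22/15, M_A=0 = (22/15)·6 - 0 - 11 = -11/5 kN·m
Load 3 — triangular load w₀=-17 kN/m (0→w₀ over full span):
  M_3 = 3w₀Lx/20 - w₀L²/30 - w₀x³/(6L) = 3·(-17)·10·6/20 - (-17)·10²/30 - (-17)·6³/(6·10) = -527/15 kN·m
Superposition: M = Σ M_i = -85 kN·m ≈ -85.000000 kN·m

M(6) = -85 kN·m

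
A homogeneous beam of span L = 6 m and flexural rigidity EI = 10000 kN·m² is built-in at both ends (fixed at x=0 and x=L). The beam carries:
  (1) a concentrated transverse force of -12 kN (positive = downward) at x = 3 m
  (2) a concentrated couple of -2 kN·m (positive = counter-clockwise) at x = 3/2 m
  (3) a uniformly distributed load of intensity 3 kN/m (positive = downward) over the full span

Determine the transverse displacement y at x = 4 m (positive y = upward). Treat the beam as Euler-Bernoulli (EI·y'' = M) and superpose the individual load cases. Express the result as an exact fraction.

Load 1 — point force P=-12 kN at a=3 m (b=L-a=3):
  y_1 = -Pa²(L-x)²(3bL-(3b+a)(L-x))/(6L³EI)  [x>a] = -(-12)·3²·(6-4)²·(3·3·6-(3·3+3)·(6-4))/(6·6³·10000) = 1/1000 m
Load 2 — applied couple M₀=-2 kN·m at a=3/2 m (b=L-a=9/2):
  y_2 = (R_Ax³/6 - M_Ax²/2 - M₀(x-a)²/2)/EI  [x>a] with R_A=-3/8, M_A=3/8 = ((-3/8)·4³/6 - (3/8)·4²/2 - (-2)·(4-(3/2))²/2)/10000 = -3/40000 m
Load 3 — uniform load w=3 kN/m over full span:
  y_3 = -wx²(L-x)²/(24EI) = -3·4²·(6-4)²/(24·10000) = -1/1250 m
Superposition: y = Σ y_i = 1/8000 m ≈ 0.000125 m

y(4) = 1/8000 m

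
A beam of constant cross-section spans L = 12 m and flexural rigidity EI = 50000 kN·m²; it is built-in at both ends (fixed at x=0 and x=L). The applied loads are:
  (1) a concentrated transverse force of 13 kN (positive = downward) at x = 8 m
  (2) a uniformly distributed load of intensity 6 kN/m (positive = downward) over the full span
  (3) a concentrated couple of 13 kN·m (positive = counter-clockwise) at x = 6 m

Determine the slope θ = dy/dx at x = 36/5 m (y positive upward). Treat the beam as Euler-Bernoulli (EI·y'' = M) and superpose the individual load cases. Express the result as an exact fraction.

Load 1 — point force P=13 kN at a=8 m (b=L-a=4):
  θ_1 = -Pb²x(2aL-(3a+b)x)/(2L³EI)  [x≤a] = -13·4²·(36/5)·(2·8·12-(3·8+4)·(36/5))/(2·12³·50000) = 13/156250 rad
Load 2 — uniform load w=6 kN/m over full span:
  θ_2 = -wx(L-x)(L-2x)/(12EI) = -6·(36/5)·(12-(36/5))·(12-2·(36/5))/(12·50000) = 324/390625 rad
Load 3 — applied couple M₀=13 kN·m at a=6 m (b=L-a=6):
  θ_3 = (R_Ax²/2 - M_Ax - M₀(x-a))/EI  [x>a] with R_A=13/8, M_A=13/4 = ((13/8)·(36/5)²/2 - (13/4)·(36/5) - 13·((36/5)-6))/50000 = 39/625000 rad
Superposition: θ = Σ θ_i = 3047/3125000 rad ≈ 0.000975 rad

θ(36/5) = 3047/3125000 rad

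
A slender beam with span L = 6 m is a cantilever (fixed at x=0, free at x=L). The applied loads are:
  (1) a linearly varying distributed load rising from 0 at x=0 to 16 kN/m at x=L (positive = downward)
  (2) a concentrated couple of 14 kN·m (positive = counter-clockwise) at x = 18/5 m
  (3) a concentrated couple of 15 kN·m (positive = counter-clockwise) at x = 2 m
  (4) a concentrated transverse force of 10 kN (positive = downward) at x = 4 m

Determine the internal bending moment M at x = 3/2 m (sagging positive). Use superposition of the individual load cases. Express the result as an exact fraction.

Load 1 — triangular load w₀=16 kN/m (0→w₀ over full span):
  M_1 = w₀Lx/2 - w₀L²/3 - w₀x³/(6L) = 16·6·(3/2)/2 - 16·6²/3 - 16·(3/2)³/(6·6) = -243/2 kN·m
Load 2 — applied couple M₀=14 kN·m at a=18/5 m (b=L-a=12/5):
  M_2 = M₀  [x≤a] = 14 = 14 kN·m
Load 3 — applied couple M₀=15 kN·m at a=2 m (b=L-a=4):
  M_3 = M₀  [x≤a] = 15 = 15 kN·m
Load 4 — point force P=10 kN at a=4 m (b=L-a=2):
  M_4 = -P(a-x)  [x≤a] = -10·(4-(3/2)) = -25 kN·m
Superposition: M = Σ M_i = -235/2 kN·m ≈ -117.500000 kN·m

M(3/2) = -235/2 kN·m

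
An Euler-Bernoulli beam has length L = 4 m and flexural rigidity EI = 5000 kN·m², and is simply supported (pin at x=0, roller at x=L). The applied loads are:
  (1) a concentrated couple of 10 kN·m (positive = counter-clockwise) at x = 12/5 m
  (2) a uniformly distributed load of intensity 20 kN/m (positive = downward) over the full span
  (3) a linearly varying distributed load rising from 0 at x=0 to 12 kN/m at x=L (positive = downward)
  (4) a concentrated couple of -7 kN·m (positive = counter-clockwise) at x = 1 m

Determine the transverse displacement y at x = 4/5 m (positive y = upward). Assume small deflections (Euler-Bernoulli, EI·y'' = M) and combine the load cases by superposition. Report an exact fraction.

y(4/5) = -5263393/468750000 m

Load 1 — applied couple M₀=10 kN·m at a=12/5 m (b=L-a=8/5):
  y_1 = (M₀x³/(6L)+C₁x)/EI  [x≤a] with C₁=M₀(3b²-L²)/(6L)=-52/15 = (10·(4/5)³/(6·4)+(-52/15)·(4/5))/5000 = -8/15625 m
Load 2 — uniform load w=20 kN/m over full span:
  y_2 = -wx(L³-2Lx²+x³)/(24EI) = -20·(4/5)·(4³-2·4·(4/5)²+(4/5)³)/(24·5000) = -1856/234375 m
Load 3 — triangular load w₀=12 kN/m (0→w₀ over full span):
  y_3 = -w₀x(7L⁴-10L²x²+3x⁴)/(360LEI) = -12·(4/5)·(7·4⁴-10·4²·(4/5)²+3·(4/5)⁴)/(360·4·5000) = -22016/9765625 m
Load 4 — applied couple M₀=-7 kN·m at a=1 m (b=L-a=3):
  y_4 = (M₀x³/(6L)+C₁x)/EI  [x≤a] with C₁=M₀(3b²-L²)/(6L)=-77/24 = ((-7)·(4/5)³/(6·4)+(-77/24)·(4/5))/5000 = -679/1250000 m
Superposition: y = Σ y_i = -5263393/468750000 m ≈ -0.011229 m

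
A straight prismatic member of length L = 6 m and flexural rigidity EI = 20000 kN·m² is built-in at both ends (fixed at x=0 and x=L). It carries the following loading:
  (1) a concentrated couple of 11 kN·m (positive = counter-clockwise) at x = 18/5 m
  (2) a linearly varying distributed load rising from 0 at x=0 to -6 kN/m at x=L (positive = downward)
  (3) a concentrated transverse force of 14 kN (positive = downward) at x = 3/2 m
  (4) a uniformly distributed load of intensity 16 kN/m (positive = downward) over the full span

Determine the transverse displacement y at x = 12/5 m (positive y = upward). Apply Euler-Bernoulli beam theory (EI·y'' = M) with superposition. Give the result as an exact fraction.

y(12/5) = -6671061/2500000000 m

Load 1 — applied couple M₀=11 kN·m at a=18/5 m (b=L-a=12/5):
  y_1 = (R_Ax³/6 - M_Ax²/2)/EI  [x≤a] with R_A=66/25, M_A=88/25 = ((66/25)·(12/5)³/6 - (88/25)·(12/5)²/2)/20000 = -396/1953125 m
Load 2 — triangular load w₀=-6 kN/m (0→w₀ over full span):
  y_2 = -w₀x²(L-x)²(x+2L)/(120LEI) = -(-6)·(12/5)²·(6-(12/5))²·((12/5)+2·6)/(120·6·20000) = 4374/9765625 m
Load 3 — point force P=14 kN at a=3/2 m (b=L-a=9/2):
  y_3 = -Pa²(L-x)²(3bL-(3b+a)(L-x))/(6L³EI)  [x>a] = -14·(3/2)²·(6-(12/5))²·(3·(9/2)·6-(3·(9/2)+(3/2))·(6-(12/5)))/(6·6³·20000) = -1701/4000000 m
Load 4 — uniform load w=16 kN/m over full span:
  y_4 = -wx²(L-x)²/(24EI) = -16·(12/5)²·(6-(12/5))²/(24·20000) = -972/390625 m
Superposition: y = Σ y_i = -6671061/2500000000 m ≈ -0.002668 m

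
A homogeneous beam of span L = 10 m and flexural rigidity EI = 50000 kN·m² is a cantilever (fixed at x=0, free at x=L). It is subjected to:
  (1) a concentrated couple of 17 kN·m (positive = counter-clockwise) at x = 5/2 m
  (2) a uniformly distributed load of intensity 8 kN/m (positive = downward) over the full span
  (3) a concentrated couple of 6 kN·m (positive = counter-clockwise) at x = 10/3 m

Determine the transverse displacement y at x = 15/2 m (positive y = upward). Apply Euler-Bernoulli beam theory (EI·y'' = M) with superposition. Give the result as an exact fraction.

y(15/2) = -12091/96000 m

Load 1 — applied couple M₀=17 kN·m at a=5/2 m (b=L-a=15/2):
  y_1 = M₀a(2x-a)/(2EI)  [x>a] = 17·(5/2)·(2·(15/2)-(5/2))/(2·50000) = 17/3200 m
Load 2 — uniform load w=8 kN/m over full span:
  y_2 = -wx²(x²-4Lx+6L²)/(24EI) = -8·(15/2)²·((15/2)²-4·10·(15/2)+6·10²)/(24·50000) = -171/1280 m
Load 3 — applied couple M₀=6 kN·m at a=10/3 m (b=L-a=20/3):
  y_3 = M₀a(2x-a)/(2EI)  [x>a] = 6·(10/3)·(2·(15/2)-(10/3))/(2·50000) = 7/3000 m
Superposition: y = Σ y_i = -12091/96000 m ≈ -0.125948 m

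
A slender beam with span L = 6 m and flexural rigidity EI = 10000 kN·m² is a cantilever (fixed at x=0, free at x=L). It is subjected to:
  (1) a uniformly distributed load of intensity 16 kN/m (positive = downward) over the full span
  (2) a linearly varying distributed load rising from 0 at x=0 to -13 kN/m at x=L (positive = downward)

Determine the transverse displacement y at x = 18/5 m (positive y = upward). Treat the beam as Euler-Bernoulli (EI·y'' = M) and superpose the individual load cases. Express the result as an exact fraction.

Load 1 — uniform load w=16 kN/m over full span:
  y_1 = -wx²(x²-4Lx+6L²)/(24EI) = -16·(18/5)²·((18/5)²-4·6·(18/5)+6·6²)/(24·10000) = -48114/390625 m
Load 2 — triangular load w₀=-13 kN/m (0→w₀ over full span):
  y_2 = (w₀Lx³/12-w₀L²x²/6-w₀x⁵/(120L))/EI = ((-13)·6·(18/5)³/12-(-13)·6²·(18/5)²/6-(-13)·(18/5)⁵/(120·6))/10000 = 5613543/78125000 m
Superposition: y = Σ y_i = -4009257/78125000 m ≈ -0.051318 m

y(18/5) = -4009257/78125000 m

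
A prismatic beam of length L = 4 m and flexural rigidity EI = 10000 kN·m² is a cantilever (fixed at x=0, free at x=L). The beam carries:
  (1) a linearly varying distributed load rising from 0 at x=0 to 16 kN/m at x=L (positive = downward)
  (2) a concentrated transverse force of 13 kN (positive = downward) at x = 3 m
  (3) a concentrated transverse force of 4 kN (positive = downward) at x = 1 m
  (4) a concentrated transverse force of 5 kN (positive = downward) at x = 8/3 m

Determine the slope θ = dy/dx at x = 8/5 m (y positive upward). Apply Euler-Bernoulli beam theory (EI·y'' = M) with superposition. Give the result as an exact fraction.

Load 1 — triangular load w₀=16 kN/m (0→w₀ over full span):
  θ_1 = (w₀Lx²/4-w₀L²x/3-w₀x⁴/(24L))/EI = (16·4·(8/5)²/4-16·4²·(8/5)/3-16·(8/5)⁴/(24·4))/10000 = -3776/390625 rad
Load 2 — point force P=13 kN at a=3 m (b=L-a=1):
  θ_2 = -Px(2a-x)/(2EI)  [x≤a] = -13·(8/5)·(2·3-(8/5))/(2·10000) = -143/31250 rad
Load 3 — point force P=4 kN at a=1 m (b=L-a=3):
  θ_3 = -Pa²/(2EI)  [x>a] = -4·1²/(2·10000) = -1/5000 rad
Load 4 — point force P=5 kN at a=8/3 m (b=L-a=4/3):
  θ_4 = -Px(2a-x)/(2EI)  [x≤a] = -5·(8/5)·(2·(8/3)-(8/5))/(2·10000) = -14/9375 rad
Superposition: θ = Σ θ_i = -149399/9375000 rad ≈ -0.015936 rad

θ(8/5) = -149399/9375000 rad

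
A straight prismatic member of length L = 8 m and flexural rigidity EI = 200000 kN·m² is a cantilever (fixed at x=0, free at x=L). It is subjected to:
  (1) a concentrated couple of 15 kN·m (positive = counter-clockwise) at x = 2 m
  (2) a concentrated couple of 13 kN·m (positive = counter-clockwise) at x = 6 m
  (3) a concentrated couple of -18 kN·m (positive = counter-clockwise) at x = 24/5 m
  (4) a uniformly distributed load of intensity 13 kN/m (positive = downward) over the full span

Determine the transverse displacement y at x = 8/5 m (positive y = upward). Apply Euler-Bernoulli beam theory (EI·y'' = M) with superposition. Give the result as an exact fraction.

y(8/5) = -13249/5859375 m

Load 1 — applied couple M₀=15 kN·m at a=2 m (b=L-a=6):
  y_1 = M₀x²/(2EI)  [x≤a] = 15·(8/5)²/(2·200000) = 3/31250 m
Load 2 — applied couple M₀=13 kN·m at a=6 m (b=L-a=2):
  y_2 = M₀x²/(2EI)  [x≤a] = 13·(8/5)²/(2·200000) = 13/156250 m
Load 3 — applied couple M₀=-18 kN·m at a=24/5 m (b=L-a=16/5):
  y_3 = M₀x²/(2EI)  [x≤a] = (-18)·(8/5)²/(2·200000) = -9/78125 m
Load 4 — uniform load w=13 kN/m over full span:
  y_4 = -wx²(x²-4Lx+6L²)/(24EI) = -13·(8/5)²·((8/5)²-4·8·(8/5)+6·8²)/(24·200000) = -13624/5859375 m
Superposition: y = Σ y_i = -13249/5859375 m ≈ -0.002261 m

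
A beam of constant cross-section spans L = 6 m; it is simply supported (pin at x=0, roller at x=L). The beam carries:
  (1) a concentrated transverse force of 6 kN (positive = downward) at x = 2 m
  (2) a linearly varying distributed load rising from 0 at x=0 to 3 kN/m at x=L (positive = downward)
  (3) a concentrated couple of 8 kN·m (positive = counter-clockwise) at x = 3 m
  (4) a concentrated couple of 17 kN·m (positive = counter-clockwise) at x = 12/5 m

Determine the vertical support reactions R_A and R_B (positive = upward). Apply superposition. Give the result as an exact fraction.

R_A = 67/6 kN, R_B = 23/6 kN

Load 1 — point force P=6 kN at a=2 m (b=L-a=4):
  R_A = Pb/L = 6·4/6 = 4 kN
  R_B = Pa/L = 6·2/6 = 2 kN
Load 2 — triangular load w₀=3 kN/m (0→w₀ over full span):
  R_A = w₀L/6 = 3·6/6 = 3 kN
  R_B = w₀L/3 = 3·6/3 = 6 kN
Load 3 — applied couple M₀=8 kN·m at a=3 m (b=L-a=3):
  R_A = M₀/L = 8/6 = 4/3 kN
  R_B = -M₀/L = -8/6 = -4/3 kN
Load 4 — applied couple M₀=17 kN·m at a=12/5 m (b=L-a=18/5):
  R_A = M₀/L = 17/6 kN
  R_B = -M₀/L = -17/6 kN
Superposition: R_A = 67/6 kN, R_B = 23/6 kN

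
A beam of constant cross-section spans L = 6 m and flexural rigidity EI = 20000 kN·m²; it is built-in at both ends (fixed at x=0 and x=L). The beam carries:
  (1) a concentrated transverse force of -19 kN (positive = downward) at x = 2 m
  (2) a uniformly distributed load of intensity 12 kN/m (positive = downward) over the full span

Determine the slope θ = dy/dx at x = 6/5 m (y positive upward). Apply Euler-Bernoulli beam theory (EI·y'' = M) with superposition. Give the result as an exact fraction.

θ(6/5) = -497/937500 rad

Load 1 — point force P=-19 kN at a=2 m (b=L-a=4):
  θ_1 = -Pb²x(2aL-(3a+b)x)/(2L³EI)  [x≤a] = -(-19)·4²·(6/5)·(2·2·6-(3·2+4)·(6/5))/(2·6³·20000) = 19/37500 rad
Load 2 — uniform load w=12 kN/m over full span:
  θ_2 = -wx(L-x)(L-2x)/(12EI) = -12·(6/5)·(6-(6/5))·(6-2·(6/5))/(12·20000) = -81/78125 rad
Superposition: θ = Σ θ_i = -497/937500 rad ≈ -0.000530 rad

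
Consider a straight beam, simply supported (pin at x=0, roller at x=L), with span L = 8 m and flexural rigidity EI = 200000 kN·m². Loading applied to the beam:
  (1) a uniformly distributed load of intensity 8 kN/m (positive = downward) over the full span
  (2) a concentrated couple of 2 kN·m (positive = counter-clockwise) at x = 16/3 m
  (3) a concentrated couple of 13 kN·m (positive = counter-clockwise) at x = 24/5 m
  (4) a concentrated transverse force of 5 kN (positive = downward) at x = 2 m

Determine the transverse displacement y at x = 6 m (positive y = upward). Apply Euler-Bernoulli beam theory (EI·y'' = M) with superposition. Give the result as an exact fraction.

Load 1 — uniform load w=8 kN/m over full span:
  y_1 = -wx(L³-2Lx²+x³)/(24EI) = -8·6·(8³-2·8·6²+6³)/(24·200000) = -19/12500 m
Load 2 — applied couple M₀=2 kN·m at a=16/3 m (b=L-a=8/3):
  y_2 = (M₀x³/(6L)-M₀(x-a)²/2+C₁x)/EI  [x>a] with C₁=M₀(3b²-L²)/(6L)=-16/9 = (2·6³/(6·8)-2·(6-(16/3))²/2+(-16/9)·6)/200000 = -19/1800000 m
Load 3 — applied couple M₀=13 kN·m at a=24/5 m (b=L-a=16/5):
  y_3 = (M₀x³/(6L)-M₀(x-a)²/2+C₁x)/EI  [x>a] with C₁=M₀(3b²-L²)/(6L)=-676/75 = (13·6³/(6·8)-13·(6-(24/5))²/2+(-676/75)·6)/200000 = -247/10000000 m
Load 4 — point force P=5 kN at a=2 m (b=L-a=6):
  y_4 = -Pa(L-x)(2Lx-a²-x²)/(6LEI)  [x>a] = -5·2·(8-6)·(2·8·6-2²-6²)/(6·8·200000) = -7/60000 m
Superposition: y = Σ y_i = -150473/90000000 m ≈ -0.001672 m

y(6) = -150473/90000000 m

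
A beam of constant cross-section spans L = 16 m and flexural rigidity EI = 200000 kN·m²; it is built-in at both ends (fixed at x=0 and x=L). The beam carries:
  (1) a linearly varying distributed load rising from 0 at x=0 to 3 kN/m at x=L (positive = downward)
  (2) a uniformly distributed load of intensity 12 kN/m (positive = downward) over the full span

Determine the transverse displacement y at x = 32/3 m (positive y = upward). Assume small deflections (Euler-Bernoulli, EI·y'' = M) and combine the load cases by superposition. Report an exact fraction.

y(32/3) = -34816/3796875 m

Load 1 — triangular load w₀=3 kN/m (0→w₀ over full span):
  y_1 = -w₀x²(L-x)²(x+2L)/(120LEI) = -3·(32/3)²·(16-(32/3))²·((32/3)+2·16)/(120·16·200000) = -4096/3796875 m
Load 2 — uniform load w=12 kN/m over full span:
  y_2 = -wx²(L-x)²/(24EI) = -12·(32/3)²·(16-(32/3))²/(24·200000) = -2048/253125 m
Superposition: y = Σ y_i = -34816/3796875 m ≈ -0.009170 m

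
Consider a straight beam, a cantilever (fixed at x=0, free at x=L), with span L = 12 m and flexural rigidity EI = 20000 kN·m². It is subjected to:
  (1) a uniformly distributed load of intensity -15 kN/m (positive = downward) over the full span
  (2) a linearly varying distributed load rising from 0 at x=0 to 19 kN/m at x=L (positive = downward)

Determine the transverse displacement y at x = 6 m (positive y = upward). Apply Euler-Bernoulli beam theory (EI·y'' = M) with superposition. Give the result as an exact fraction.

Load 1 — uniform load w=-15 kN/m over full span:
  y_1 = -wx²(x²-4Lx+6L²)/(24EI) = -(-15)·6²·(6²-4·12·6+6·12²)/(24·20000) = 1377/2000 m
Load 2 — triangular load w₀=19 kN/m (0→w₀ over full span):
  y_2 = (w₀Lx³/12-w₀L²x²/6-w₀x⁵/(120L))/EI = (19·12·6³/12-19·12²·6²/6-19·6⁵/(120·12))/20000 = -62073/100000 m
Superposition: y = Σ y_i = 6777/100000 m ≈ 0.067770 m

y(6) = 6777/100000 m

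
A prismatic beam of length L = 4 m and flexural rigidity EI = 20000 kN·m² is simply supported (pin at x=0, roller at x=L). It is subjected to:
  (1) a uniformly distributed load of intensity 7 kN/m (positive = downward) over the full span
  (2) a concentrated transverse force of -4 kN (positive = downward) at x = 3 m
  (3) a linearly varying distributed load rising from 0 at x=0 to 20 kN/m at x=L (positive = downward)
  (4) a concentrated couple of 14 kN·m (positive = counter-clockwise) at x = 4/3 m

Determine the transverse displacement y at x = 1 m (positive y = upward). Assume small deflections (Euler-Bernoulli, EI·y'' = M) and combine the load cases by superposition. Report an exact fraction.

y(1) = -1199/720000 m

Load 1 — uniform load w=7 kN/m over full span:
  y_1 = -wx(L³-2Lx²+x³)/(24EI) = -7·1·(4³-2·4·1²+1³)/(24·20000) = -133/160000 m
Load 2 — point force P=-4 kN at a=3 m (b=L-a=1):
  y_2 = -Pbx(L²-b²-x²)/(6LEI)  [x≤a] = -(-4)·1·1·(4²-1²-1²)/(6·4·20000) = 7/60000 m
Load 3 — triangular load w₀=20 kN/m (0→w₀ over full span):
  y_3 = -w₀x(7L⁴-10L²x²+3x⁴)/(360LEI) = -20·1·(7·4⁴-10·4²·1²+3·1⁴)/(360·4·20000) = -109/96000 m
Load 4 — applied couple M₀=14 kN·m at a=4/3 m (b=L-a=8/3):
  y_4 = (M₀x³/(6L)+C₁x)/EI  [x≤a] with C₁=M₀(3b²-L²)/(6L)=28/9 = (14·1³/(6·4)+(28/9)·1)/20000 = 133/720000 m
Superposition: y = Σ y_i = -1199/720000 m ≈ -0.001665 m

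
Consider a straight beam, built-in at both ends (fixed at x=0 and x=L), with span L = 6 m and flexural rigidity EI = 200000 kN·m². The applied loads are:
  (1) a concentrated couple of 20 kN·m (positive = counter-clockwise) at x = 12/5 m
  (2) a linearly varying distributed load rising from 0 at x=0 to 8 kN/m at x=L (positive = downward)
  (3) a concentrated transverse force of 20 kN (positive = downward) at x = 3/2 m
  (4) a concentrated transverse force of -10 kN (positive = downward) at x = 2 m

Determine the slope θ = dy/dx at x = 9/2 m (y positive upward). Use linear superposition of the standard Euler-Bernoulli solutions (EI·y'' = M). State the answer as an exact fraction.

Load 1 — applied couple M₀=20 kN·m at a=12/5 m (b=L-a=18/5):
  θ_1 = (R_Ax²/2 - M_Ax - M₀(x-a))/EI  [x>a] with R_A=24/5, M_A=12/5 = ((24/5)·(9/2)²/2 - (12/5)·(9/2) - 20·((9/2)-(12/5)))/200000 = -21/1000000 rad
Load 2 — triangular load w₀=8 kN/m (0→w₀ over full span):
  θ_2 = -w₀(2x(L-x)(L-2x)(x+2L)+x²(L-x)²)/(120LEI) = -8·(2·(9/2)·(6-(9/2))·(6-2·(9/2))·((9/2)+2·6)+(9/2)²·(6-(9/2))²)/(120·6·200000) = 1107/32000000 rad
Load 3 — point force P=20 kN at a=3/2 m (b=L-a=9/2):
  θ_3 = Pa²(L-x)(2bL-(3b+a)(L-x))/(2L³EI)  [x>a] = 20·(3/2)²·(6-(9/2))·(2·(9/2)·6-(3·(9/2)+(3/2))·(6-(9/2)))/(2·6³·200000) = 63/2560000 rad
Load 4 — point force P=-10 kN at a=2 m (b=L-a=4):
  θ_4 = Pa²(L-x)(2bL-(3b+a)(L-x))/(2L³EI)  [x>a] = (-10)·2²·(6-(9/2))·(2·4·6-(3·4+2)·(6-(9/2)))/(2·6³·200000) = -3/160000 rad
Superposition: θ = Σ θ_i = 249/12800000 rad ≈ 0.000019 rad

θ(9/2) = 249/12800000 rad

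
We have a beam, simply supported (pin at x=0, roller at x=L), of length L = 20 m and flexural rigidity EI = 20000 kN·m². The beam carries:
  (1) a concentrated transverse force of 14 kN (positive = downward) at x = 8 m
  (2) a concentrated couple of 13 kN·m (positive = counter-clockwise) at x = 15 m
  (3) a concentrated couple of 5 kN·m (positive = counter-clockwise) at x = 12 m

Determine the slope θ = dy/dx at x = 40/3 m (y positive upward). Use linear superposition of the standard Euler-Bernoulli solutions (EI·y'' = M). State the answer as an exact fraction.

θ(40/3) = 78701/7200000 rad

Load 1 — point force P=14 kN at a=8 m (b=L-a=12):
  θ_1 = -Pa(2L²-6Lx+3x²+a²)/(6LEI)  [x>a] = -14·8·(2·20²-6·20·(40/3)+3·(40/3)²+8²)/(6·20·20000) = 266/28125 rad
Load 2 — applied couple M₀=13 kN·m at a=15 m (b=L-a=5):
  θ_2 = (M₀x²/(2L)+C₁)/EI  [x≤a] with C₁=M₀(3b²-L²)/(6L)=-845/24 = (13·(40/3)²/(2·20)+(-845/24))/20000 = 13/11520 rad
Load 3 — applied couple M₀=5 kN·m at a=12 m (b=L-a=8):
  θ_3 = (M₀x²/(2L)-M₀(x-a)+C₁)/EI  [x>a] with C₁=M₀(3b²-L²)/(6L)=-26/3 = (5·(40/3)²/(2·20)-5·((40/3)-12)+(-26/3))/20000 = 31/90000 rad
Superposition: θ = Σ θ_i = 78701/7200000 rad ≈ 0.010931 rad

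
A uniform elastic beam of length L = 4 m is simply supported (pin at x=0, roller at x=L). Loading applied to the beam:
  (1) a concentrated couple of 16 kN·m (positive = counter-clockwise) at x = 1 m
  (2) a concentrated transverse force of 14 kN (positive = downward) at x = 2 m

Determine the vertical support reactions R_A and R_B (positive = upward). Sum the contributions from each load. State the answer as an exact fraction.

Load 1 — applied couple M₀=16 kN·m at a=1 m (b=L-a=3):
  R_A = M₀/L = 16/4 = 4 kN
  R_B = -M₀/L = -16/4 = -4 kN
Load 2 — point force P=14 kN at a=2 m (b=L-a=2):
  R_A = Pb/L = 14·2/4 = 7 kN
  R_B = Pa/L = 14·2/4 = 7 kN
Superposition: R_A = 11 kN, R_B = 3 kN

R_A = 11 kN, R_B = 3 kN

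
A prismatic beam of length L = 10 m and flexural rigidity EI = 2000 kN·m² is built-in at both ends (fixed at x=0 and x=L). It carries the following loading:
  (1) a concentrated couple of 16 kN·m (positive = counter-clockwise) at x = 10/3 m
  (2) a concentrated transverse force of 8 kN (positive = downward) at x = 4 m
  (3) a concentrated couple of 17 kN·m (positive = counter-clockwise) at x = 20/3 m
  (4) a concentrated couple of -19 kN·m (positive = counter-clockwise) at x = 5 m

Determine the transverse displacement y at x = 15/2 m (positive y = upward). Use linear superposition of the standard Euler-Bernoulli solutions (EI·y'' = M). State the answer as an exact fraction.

y(15/2) = -29/3072 m

Load 1 — applied couple M₀=16 kN·m at a=10/3 m (b=L-a=20/3):
  y_1 = (R_Ax³/6 - M_Ax²/2 - M₀(x-a)²/2)/EI  [x>a] with R_A=32/15, M_A=0 = ((32/15)·(15/2)³/6 - 0·(15/2)²/2 - 16·((15/2)-(10/3))²/2)/2000 = 1/180 m
Load 2 — point force P=8 kN at a=4 m (b=L-a=6):
  y_2 = -Pa²(L-x)²(3bL-(3b+a)(L-x))/(6L³EI)  [x>a] = -8·4²·(10-(15/2))²·(3·6·10-(3·6+4)·(10-(15/2)))/(6·10³·2000) = -1/120 m
Load 3 — applied couple M₀=17 kN·m at a=20/3 m (b=L-a=10/3):
  y_3 = (R_Ax³/6 - M_Ax²/2 - M₀(x-a)²/2)/EI  [x>a] with R_A=34/15, M_A=17/3 = ((34/15)·(15/2)³/6 - (17/3)·(15/2)²/2 - 17·((15/2)-(20/3))²/2)/2000 = -17/5760 m
Load 4 — applied couple M₀=-19 kN·m at a=5 m (b=L-a=5):
  y_4 = (R_Ax³/6 - M_Ax²/2 - M₀(x-a)²/2)/EI  [x>a] with R_A=-57/20, M_A=-19/4 = ((-57/20)·(15/2)³/6 - (-19/4)·(15/2)²/2 - (-19)·((15/2)-5)²/2)/2000 = -19/5120 m
Superposition: y = Σ y_i = -29/3072 m ≈ -0.009440 m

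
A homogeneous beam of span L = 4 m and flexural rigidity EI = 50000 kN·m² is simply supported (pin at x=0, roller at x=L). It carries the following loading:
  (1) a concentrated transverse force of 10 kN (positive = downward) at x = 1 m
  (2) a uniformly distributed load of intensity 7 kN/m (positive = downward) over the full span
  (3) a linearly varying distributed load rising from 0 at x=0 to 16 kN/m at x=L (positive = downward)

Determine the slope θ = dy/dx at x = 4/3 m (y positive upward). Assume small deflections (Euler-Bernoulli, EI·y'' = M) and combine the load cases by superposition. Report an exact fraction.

Load 1 — point force P=10 kN at a=1 m (b=L-a=3):
  θ_1 = -Pa(2L²-6Lx+3x²+a²)/(6LEI)  [x>a] = -10·1·(2·4²-6·4·(4/3)+3·(4/3)²+1²)/(6·4·50000) = -19/360000 rad
Load 2 — uniform load w=7 kN/m over full span:
  θ_2 = -w(L³-6Lx²+4x³)/(24EI) = -7·(4³-6·4·(4/3)²+4·(4/3)³)/(24·50000) = -91/506250 rad
Load 3 — triangular load w₀=16 kN/m (0→w₀ over full span):
  θ_3 = -w₀(7L⁴-30L²x²+15x⁴)/(360LEI) = -16·(7·4⁴-30·4²·(4/3)²+15·(4/3)⁴)/(360·4·50000) = -832/3796875 rad
Superposition: θ = Σ θ_i = -109753/243000000 rad ≈ -0.000452 rad

θ(4/3) = -109753/243000000 rad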